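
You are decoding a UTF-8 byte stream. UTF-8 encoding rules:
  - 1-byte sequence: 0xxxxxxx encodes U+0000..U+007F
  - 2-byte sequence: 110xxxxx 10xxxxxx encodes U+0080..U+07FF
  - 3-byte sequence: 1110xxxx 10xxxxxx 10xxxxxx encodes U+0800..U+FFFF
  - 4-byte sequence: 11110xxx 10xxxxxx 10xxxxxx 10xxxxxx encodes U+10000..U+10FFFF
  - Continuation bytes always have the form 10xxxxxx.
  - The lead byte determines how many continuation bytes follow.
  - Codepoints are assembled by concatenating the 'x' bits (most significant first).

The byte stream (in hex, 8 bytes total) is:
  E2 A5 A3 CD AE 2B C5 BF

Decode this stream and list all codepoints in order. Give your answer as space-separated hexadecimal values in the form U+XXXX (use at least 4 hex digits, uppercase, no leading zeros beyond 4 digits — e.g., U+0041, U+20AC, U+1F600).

Byte[0]=E2: 3-byte lead, need 2 cont bytes. acc=0x2
Byte[1]=A5: continuation. acc=(acc<<6)|0x25=0xA5
Byte[2]=A3: continuation. acc=(acc<<6)|0x23=0x2963
Completed: cp=U+2963 (starts at byte 0)
Byte[3]=CD: 2-byte lead, need 1 cont bytes. acc=0xD
Byte[4]=AE: continuation. acc=(acc<<6)|0x2E=0x36E
Completed: cp=U+036E (starts at byte 3)
Byte[5]=2B: 1-byte ASCII. cp=U+002B
Byte[6]=C5: 2-byte lead, need 1 cont bytes. acc=0x5
Byte[7]=BF: continuation. acc=(acc<<6)|0x3F=0x17F
Completed: cp=U+017F (starts at byte 6)

Answer: U+2963 U+036E U+002B U+017F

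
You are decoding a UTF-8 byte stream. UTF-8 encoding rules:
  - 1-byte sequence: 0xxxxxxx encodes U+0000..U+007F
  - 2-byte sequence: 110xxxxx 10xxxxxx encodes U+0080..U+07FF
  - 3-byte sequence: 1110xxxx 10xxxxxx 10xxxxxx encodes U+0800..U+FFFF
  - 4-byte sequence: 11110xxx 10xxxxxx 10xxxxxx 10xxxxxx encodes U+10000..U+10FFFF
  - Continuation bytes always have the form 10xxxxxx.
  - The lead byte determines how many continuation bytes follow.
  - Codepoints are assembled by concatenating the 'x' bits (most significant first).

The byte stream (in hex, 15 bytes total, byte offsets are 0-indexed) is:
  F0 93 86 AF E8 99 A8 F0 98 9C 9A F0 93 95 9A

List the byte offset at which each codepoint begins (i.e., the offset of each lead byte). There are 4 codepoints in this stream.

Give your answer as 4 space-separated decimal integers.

Byte[0]=F0: 4-byte lead, need 3 cont bytes. acc=0x0
Byte[1]=93: continuation. acc=(acc<<6)|0x13=0x13
Byte[2]=86: continuation. acc=(acc<<6)|0x06=0x4C6
Byte[3]=AF: continuation. acc=(acc<<6)|0x2F=0x131AF
Completed: cp=U+131AF (starts at byte 0)
Byte[4]=E8: 3-byte lead, need 2 cont bytes. acc=0x8
Byte[5]=99: continuation. acc=(acc<<6)|0x19=0x219
Byte[6]=A8: continuation. acc=(acc<<6)|0x28=0x8668
Completed: cp=U+8668 (starts at byte 4)
Byte[7]=F0: 4-byte lead, need 3 cont bytes. acc=0x0
Byte[8]=98: continuation. acc=(acc<<6)|0x18=0x18
Byte[9]=9C: continuation. acc=(acc<<6)|0x1C=0x61C
Byte[10]=9A: continuation. acc=(acc<<6)|0x1A=0x1871A
Completed: cp=U+1871A (starts at byte 7)
Byte[11]=F0: 4-byte lead, need 3 cont bytes. acc=0x0
Byte[12]=93: continuation. acc=(acc<<6)|0x13=0x13
Byte[13]=95: continuation. acc=(acc<<6)|0x15=0x4D5
Byte[14]=9A: continuation. acc=(acc<<6)|0x1A=0x1355A
Completed: cp=U+1355A (starts at byte 11)

Answer: 0 4 7 11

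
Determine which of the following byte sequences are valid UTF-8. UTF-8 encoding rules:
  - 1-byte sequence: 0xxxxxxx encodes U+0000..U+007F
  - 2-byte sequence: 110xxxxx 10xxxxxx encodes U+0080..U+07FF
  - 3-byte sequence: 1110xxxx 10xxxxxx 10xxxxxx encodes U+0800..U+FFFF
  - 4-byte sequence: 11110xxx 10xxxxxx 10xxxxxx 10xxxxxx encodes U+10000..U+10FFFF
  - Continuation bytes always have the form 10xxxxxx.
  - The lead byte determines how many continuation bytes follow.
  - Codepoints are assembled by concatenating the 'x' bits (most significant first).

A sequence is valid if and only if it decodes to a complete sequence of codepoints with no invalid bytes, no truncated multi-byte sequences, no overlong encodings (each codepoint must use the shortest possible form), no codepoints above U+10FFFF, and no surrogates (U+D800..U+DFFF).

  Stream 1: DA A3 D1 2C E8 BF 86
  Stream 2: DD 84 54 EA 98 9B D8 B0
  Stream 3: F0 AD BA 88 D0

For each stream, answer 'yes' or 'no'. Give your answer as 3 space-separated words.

Stream 1: error at byte offset 3. INVALID
Stream 2: decodes cleanly. VALID
Stream 3: error at byte offset 5. INVALID

Answer: no yes no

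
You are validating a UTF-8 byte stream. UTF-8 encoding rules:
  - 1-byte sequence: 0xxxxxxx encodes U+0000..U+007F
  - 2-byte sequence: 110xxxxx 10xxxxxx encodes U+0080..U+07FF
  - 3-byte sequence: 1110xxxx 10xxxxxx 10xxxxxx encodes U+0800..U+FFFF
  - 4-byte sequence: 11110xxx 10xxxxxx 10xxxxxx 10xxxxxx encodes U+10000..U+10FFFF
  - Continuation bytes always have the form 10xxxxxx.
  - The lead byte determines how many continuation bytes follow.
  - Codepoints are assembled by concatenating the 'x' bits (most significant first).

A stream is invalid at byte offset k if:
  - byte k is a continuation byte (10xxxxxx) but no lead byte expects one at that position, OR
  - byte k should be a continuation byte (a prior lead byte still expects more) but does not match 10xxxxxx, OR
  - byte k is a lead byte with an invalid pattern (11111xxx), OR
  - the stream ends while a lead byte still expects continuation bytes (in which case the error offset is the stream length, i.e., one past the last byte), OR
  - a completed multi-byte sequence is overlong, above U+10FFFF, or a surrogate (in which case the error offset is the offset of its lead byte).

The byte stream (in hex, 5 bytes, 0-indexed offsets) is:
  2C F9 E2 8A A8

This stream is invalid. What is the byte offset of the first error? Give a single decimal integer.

Byte[0]=2C: 1-byte ASCII. cp=U+002C
Byte[1]=F9: INVALID lead byte (not 0xxx/110x/1110/11110)

Answer: 1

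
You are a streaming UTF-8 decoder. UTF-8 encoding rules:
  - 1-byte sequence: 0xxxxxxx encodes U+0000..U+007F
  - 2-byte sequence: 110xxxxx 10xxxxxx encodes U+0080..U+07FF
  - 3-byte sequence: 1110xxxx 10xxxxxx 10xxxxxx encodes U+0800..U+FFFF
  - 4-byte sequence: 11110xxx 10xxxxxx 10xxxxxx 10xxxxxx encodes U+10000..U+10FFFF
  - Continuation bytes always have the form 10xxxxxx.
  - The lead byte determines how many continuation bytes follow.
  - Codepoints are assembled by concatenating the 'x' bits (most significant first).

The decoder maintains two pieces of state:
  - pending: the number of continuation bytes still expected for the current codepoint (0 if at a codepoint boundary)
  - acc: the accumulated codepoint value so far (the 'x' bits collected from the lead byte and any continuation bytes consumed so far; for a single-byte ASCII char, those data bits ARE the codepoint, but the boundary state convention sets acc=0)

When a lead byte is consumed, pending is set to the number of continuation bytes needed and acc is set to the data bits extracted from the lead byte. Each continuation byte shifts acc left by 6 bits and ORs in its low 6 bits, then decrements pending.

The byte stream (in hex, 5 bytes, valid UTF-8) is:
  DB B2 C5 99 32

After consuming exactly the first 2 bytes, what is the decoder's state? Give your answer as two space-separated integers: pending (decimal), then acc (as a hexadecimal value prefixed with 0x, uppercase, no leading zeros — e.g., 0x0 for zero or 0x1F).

Answer: 0 0x6F2

Derivation:
Byte[0]=DB: 2-byte lead. pending=1, acc=0x1B
Byte[1]=B2: continuation. acc=(acc<<6)|0x32=0x6F2, pending=0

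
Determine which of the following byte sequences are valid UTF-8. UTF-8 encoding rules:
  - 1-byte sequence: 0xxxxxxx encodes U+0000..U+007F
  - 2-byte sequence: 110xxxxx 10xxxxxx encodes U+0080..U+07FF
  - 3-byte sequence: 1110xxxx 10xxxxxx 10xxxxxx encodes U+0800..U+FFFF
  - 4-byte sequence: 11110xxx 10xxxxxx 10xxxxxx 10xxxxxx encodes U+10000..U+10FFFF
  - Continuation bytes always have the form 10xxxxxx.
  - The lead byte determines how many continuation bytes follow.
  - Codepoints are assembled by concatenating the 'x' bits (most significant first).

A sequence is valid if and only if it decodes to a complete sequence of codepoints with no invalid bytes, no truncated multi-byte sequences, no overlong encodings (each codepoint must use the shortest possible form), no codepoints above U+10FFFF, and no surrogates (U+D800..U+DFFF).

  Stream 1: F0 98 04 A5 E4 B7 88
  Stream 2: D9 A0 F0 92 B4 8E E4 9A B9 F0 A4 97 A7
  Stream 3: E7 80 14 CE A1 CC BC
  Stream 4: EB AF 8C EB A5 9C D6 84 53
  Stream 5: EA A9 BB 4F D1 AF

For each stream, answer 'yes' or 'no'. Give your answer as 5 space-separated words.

Stream 1: error at byte offset 2. INVALID
Stream 2: decodes cleanly. VALID
Stream 3: error at byte offset 2. INVALID
Stream 4: decodes cleanly. VALID
Stream 5: decodes cleanly. VALID

Answer: no yes no yes yes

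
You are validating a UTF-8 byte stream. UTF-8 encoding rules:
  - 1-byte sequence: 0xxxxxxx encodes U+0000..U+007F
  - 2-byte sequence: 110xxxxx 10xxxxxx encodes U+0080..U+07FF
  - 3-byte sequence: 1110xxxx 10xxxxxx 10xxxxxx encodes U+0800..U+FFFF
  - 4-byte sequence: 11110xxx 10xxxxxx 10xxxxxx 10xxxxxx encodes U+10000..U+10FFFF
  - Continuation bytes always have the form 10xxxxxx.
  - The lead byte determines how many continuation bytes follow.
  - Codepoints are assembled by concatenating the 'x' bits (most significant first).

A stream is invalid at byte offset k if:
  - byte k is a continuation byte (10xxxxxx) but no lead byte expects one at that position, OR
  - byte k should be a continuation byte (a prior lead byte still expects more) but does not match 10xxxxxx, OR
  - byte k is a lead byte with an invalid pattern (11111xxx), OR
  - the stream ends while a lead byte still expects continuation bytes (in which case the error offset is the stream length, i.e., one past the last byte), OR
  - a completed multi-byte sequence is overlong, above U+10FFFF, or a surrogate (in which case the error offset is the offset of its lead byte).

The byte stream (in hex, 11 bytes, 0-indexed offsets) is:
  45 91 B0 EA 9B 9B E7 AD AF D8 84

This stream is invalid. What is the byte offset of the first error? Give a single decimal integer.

Answer: 1

Derivation:
Byte[0]=45: 1-byte ASCII. cp=U+0045
Byte[1]=91: INVALID lead byte (not 0xxx/110x/1110/11110)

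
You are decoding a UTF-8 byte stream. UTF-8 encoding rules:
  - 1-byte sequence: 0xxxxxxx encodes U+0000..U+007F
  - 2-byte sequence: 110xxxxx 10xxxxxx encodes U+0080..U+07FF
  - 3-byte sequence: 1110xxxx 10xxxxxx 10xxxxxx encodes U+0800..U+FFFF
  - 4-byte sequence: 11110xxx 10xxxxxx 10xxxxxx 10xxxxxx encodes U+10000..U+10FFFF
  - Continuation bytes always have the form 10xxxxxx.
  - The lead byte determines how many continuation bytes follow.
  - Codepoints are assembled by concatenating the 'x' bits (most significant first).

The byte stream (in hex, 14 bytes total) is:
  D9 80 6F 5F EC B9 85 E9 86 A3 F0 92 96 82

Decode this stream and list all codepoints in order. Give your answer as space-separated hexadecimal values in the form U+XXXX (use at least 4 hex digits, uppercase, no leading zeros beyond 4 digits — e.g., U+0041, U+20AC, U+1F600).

Answer: U+0640 U+006F U+005F U+CE45 U+91A3 U+12582

Derivation:
Byte[0]=D9: 2-byte lead, need 1 cont bytes. acc=0x19
Byte[1]=80: continuation. acc=(acc<<6)|0x00=0x640
Completed: cp=U+0640 (starts at byte 0)
Byte[2]=6F: 1-byte ASCII. cp=U+006F
Byte[3]=5F: 1-byte ASCII. cp=U+005F
Byte[4]=EC: 3-byte lead, need 2 cont bytes. acc=0xC
Byte[5]=B9: continuation. acc=(acc<<6)|0x39=0x339
Byte[6]=85: continuation. acc=(acc<<6)|0x05=0xCE45
Completed: cp=U+CE45 (starts at byte 4)
Byte[7]=E9: 3-byte lead, need 2 cont bytes. acc=0x9
Byte[8]=86: continuation. acc=(acc<<6)|0x06=0x246
Byte[9]=A3: continuation. acc=(acc<<6)|0x23=0x91A3
Completed: cp=U+91A3 (starts at byte 7)
Byte[10]=F0: 4-byte lead, need 3 cont bytes. acc=0x0
Byte[11]=92: continuation. acc=(acc<<6)|0x12=0x12
Byte[12]=96: continuation. acc=(acc<<6)|0x16=0x496
Byte[13]=82: continuation. acc=(acc<<6)|0x02=0x12582
Completed: cp=U+12582 (starts at byte 10)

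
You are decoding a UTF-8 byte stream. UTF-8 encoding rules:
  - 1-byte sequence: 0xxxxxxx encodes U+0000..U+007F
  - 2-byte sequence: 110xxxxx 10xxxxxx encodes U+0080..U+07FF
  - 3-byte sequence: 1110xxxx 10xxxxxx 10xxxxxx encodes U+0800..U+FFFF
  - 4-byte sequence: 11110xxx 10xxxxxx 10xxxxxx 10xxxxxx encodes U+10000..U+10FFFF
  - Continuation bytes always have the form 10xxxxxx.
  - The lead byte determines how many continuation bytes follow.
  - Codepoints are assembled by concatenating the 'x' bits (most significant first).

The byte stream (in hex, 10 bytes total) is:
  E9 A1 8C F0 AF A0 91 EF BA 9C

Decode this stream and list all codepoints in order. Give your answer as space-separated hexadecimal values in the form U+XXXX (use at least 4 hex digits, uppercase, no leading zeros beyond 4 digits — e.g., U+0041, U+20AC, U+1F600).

Answer: U+984C U+2F811 U+FE9C

Derivation:
Byte[0]=E9: 3-byte lead, need 2 cont bytes. acc=0x9
Byte[1]=A1: continuation. acc=(acc<<6)|0x21=0x261
Byte[2]=8C: continuation. acc=(acc<<6)|0x0C=0x984C
Completed: cp=U+984C (starts at byte 0)
Byte[3]=F0: 4-byte lead, need 3 cont bytes. acc=0x0
Byte[4]=AF: continuation. acc=(acc<<6)|0x2F=0x2F
Byte[5]=A0: continuation. acc=(acc<<6)|0x20=0xBE0
Byte[6]=91: continuation. acc=(acc<<6)|0x11=0x2F811
Completed: cp=U+2F811 (starts at byte 3)
Byte[7]=EF: 3-byte lead, need 2 cont bytes. acc=0xF
Byte[8]=BA: continuation. acc=(acc<<6)|0x3A=0x3FA
Byte[9]=9C: continuation. acc=(acc<<6)|0x1C=0xFE9C
Completed: cp=U+FE9C (starts at byte 7)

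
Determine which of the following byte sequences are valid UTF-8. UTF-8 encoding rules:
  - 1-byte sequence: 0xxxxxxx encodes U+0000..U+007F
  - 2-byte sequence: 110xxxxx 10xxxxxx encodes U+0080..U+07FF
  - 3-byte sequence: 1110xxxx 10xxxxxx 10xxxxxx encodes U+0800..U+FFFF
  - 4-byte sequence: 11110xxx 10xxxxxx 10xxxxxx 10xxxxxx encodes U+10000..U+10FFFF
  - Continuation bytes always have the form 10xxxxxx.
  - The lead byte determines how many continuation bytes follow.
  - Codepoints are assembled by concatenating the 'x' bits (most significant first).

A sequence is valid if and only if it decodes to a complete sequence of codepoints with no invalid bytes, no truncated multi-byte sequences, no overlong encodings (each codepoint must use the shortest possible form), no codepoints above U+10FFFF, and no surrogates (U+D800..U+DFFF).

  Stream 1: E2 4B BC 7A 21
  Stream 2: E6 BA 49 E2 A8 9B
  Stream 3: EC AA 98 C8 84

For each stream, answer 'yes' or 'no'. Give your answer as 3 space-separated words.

Stream 1: error at byte offset 1. INVALID
Stream 2: error at byte offset 2. INVALID
Stream 3: decodes cleanly. VALID

Answer: no no yes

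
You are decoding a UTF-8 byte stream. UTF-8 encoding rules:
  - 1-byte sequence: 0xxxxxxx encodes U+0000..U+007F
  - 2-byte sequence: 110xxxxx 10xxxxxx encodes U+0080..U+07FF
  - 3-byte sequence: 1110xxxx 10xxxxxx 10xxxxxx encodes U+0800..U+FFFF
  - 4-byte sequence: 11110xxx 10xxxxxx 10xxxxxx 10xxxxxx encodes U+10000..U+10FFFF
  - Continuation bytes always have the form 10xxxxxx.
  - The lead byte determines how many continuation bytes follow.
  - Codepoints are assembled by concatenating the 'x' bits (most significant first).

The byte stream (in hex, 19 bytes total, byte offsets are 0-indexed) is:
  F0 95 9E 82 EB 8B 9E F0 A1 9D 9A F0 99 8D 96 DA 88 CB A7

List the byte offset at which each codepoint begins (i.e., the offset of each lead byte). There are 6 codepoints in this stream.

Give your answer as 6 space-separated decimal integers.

Byte[0]=F0: 4-byte lead, need 3 cont bytes. acc=0x0
Byte[1]=95: continuation. acc=(acc<<6)|0x15=0x15
Byte[2]=9E: continuation. acc=(acc<<6)|0x1E=0x55E
Byte[3]=82: continuation. acc=(acc<<6)|0x02=0x15782
Completed: cp=U+15782 (starts at byte 0)
Byte[4]=EB: 3-byte lead, need 2 cont bytes. acc=0xB
Byte[5]=8B: continuation. acc=(acc<<6)|0x0B=0x2CB
Byte[6]=9E: continuation. acc=(acc<<6)|0x1E=0xB2DE
Completed: cp=U+B2DE (starts at byte 4)
Byte[7]=F0: 4-byte lead, need 3 cont bytes. acc=0x0
Byte[8]=A1: continuation. acc=(acc<<6)|0x21=0x21
Byte[9]=9D: continuation. acc=(acc<<6)|0x1D=0x85D
Byte[10]=9A: continuation. acc=(acc<<6)|0x1A=0x2175A
Completed: cp=U+2175A (starts at byte 7)
Byte[11]=F0: 4-byte lead, need 3 cont bytes. acc=0x0
Byte[12]=99: continuation. acc=(acc<<6)|0x19=0x19
Byte[13]=8D: continuation. acc=(acc<<6)|0x0D=0x64D
Byte[14]=96: continuation. acc=(acc<<6)|0x16=0x19356
Completed: cp=U+19356 (starts at byte 11)
Byte[15]=DA: 2-byte lead, need 1 cont bytes. acc=0x1A
Byte[16]=88: continuation. acc=(acc<<6)|0x08=0x688
Completed: cp=U+0688 (starts at byte 15)
Byte[17]=CB: 2-byte lead, need 1 cont bytes. acc=0xB
Byte[18]=A7: continuation. acc=(acc<<6)|0x27=0x2E7
Completed: cp=U+02E7 (starts at byte 17)

Answer: 0 4 7 11 15 17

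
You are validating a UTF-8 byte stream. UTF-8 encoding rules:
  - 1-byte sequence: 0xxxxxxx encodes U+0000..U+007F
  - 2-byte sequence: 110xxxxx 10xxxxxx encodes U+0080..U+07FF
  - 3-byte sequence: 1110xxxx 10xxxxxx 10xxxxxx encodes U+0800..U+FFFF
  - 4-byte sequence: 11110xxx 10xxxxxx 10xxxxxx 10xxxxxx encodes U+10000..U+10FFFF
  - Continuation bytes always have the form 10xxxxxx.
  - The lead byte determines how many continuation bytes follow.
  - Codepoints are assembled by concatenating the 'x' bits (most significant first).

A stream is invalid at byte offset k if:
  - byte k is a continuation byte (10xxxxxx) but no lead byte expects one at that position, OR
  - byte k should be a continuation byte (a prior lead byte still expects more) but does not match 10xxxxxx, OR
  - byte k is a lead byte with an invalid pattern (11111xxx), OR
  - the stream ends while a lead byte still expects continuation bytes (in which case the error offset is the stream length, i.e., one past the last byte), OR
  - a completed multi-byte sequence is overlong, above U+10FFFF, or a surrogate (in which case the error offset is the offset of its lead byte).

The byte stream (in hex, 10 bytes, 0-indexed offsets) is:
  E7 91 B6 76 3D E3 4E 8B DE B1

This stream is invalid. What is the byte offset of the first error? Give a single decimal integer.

Byte[0]=E7: 3-byte lead, need 2 cont bytes. acc=0x7
Byte[1]=91: continuation. acc=(acc<<6)|0x11=0x1D1
Byte[2]=B6: continuation. acc=(acc<<6)|0x36=0x7476
Completed: cp=U+7476 (starts at byte 0)
Byte[3]=76: 1-byte ASCII. cp=U+0076
Byte[4]=3D: 1-byte ASCII. cp=U+003D
Byte[5]=E3: 3-byte lead, need 2 cont bytes. acc=0x3
Byte[6]=4E: expected 10xxxxxx continuation. INVALID

Answer: 6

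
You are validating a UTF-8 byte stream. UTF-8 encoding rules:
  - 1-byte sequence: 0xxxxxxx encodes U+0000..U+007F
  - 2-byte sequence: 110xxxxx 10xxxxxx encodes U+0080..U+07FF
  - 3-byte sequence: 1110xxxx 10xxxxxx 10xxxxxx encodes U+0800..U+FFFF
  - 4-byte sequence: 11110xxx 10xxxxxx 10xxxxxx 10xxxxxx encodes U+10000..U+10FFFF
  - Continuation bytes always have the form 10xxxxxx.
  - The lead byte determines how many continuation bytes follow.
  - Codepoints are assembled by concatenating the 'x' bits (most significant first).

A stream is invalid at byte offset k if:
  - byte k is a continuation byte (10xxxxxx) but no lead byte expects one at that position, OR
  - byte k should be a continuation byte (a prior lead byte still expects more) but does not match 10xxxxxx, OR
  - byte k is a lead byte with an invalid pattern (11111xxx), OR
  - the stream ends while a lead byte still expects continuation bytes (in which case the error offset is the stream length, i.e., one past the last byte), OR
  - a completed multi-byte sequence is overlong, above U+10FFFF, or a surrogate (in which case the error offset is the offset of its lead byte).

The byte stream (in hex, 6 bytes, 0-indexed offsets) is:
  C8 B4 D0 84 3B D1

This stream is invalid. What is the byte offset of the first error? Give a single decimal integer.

Answer: 6

Derivation:
Byte[0]=C8: 2-byte lead, need 1 cont bytes. acc=0x8
Byte[1]=B4: continuation. acc=(acc<<6)|0x34=0x234
Completed: cp=U+0234 (starts at byte 0)
Byte[2]=D0: 2-byte lead, need 1 cont bytes. acc=0x10
Byte[3]=84: continuation. acc=(acc<<6)|0x04=0x404
Completed: cp=U+0404 (starts at byte 2)
Byte[4]=3B: 1-byte ASCII. cp=U+003B
Byte[5]=D1: 2-byte lead, need 1 cont bytes. acc=0x11
Byte[6]: stream ended, expected continuation. INVALID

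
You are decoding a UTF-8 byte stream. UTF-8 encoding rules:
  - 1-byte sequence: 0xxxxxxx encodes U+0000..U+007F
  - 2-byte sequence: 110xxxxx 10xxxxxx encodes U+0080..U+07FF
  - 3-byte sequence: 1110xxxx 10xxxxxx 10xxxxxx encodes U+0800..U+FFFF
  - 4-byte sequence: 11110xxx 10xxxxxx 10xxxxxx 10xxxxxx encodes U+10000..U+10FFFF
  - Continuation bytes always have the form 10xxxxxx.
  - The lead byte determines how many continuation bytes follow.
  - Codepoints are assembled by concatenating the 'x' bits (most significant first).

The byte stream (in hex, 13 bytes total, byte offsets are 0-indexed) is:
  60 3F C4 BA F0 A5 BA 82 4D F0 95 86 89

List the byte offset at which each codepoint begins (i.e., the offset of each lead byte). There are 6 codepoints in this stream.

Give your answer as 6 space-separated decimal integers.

Byte[0]=60: 1-byte ASCII. cp=U+0060
Byte[1]=3F: 1-byte ASCII. cp=U+003F
Byte[2]=C4: 2-byte lead, need 1 cont bytes. acc=0x4
Byte[3]=BA: continuation. acc=(acc<<6)|0x3A=0x13A
Completed: cp=U+013A (starts at byte 2)
Byte[4]=F0: 4-byte lead, need 3 cont bytes. acc=0x0
Byte[5]=A5: continuation. acc=(acc<<6)|0x25=0x25
Byte[6]=BA: continuation. acc=(acc<<6)|0x3A=0x97A
Byte[7]=82: continuation. acc=(acc<<6)|0x02=0x25E82
Completed: cp=U+25E82 (starts at byte 4)
Byte[8]=4D: 1-byte ASCII. cp=U+004D
Byte[9]=F0: 4-byte lead, need 3 cont bytes. acc=0x0
Byte[10]=95: continuation. acc=(acc<<6)|0x15=0x15
Byte[11]=86: continuation. acc=(acc<<6)|0x06=0x546
Byte[12]=89: continuation. acc=(acc<<6)|0x09=0x15189
Completed: cp=U+15189 (starts at byte 9)

Answer: 0 1 2 4 8 9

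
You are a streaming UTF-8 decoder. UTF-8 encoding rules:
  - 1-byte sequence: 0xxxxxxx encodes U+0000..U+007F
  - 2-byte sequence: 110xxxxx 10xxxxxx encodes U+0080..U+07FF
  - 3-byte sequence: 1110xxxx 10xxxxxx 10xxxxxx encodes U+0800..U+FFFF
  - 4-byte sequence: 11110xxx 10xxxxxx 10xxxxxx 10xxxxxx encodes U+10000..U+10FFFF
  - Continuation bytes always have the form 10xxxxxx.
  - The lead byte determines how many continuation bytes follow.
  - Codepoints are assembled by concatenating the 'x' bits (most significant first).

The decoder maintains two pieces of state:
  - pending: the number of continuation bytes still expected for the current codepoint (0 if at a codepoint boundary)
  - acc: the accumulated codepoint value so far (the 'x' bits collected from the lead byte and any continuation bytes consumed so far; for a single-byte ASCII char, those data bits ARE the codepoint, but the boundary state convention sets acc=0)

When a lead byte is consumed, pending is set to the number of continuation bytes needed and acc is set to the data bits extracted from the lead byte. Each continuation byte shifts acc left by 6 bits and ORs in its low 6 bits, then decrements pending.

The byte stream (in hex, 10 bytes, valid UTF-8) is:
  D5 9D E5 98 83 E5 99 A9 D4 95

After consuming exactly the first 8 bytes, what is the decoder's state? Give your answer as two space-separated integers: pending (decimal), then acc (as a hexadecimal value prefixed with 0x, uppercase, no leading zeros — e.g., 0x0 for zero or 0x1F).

Byte[0]=D5: 2-byte lead. pending=1, acc=0x15
Byte[1]=9D: continuation. acc=(acc<<6)|0x1D=0x55D, pending=0
Byte[2]=E5: 3-byte lead. pending=2, acc=0x5
Byte[3]=98: continuation. acc=(acc<<6)|0x18=0x158, pending=1
Byte[4]=83: continuation. acc=(acc<<6)|0x03=0x5603, pending=0
Byte[5]=E5: 3-byte lead. pending=2, acc=0x5
Byte[6]=99: continuation. acc=(acc<<6)|0x19=0x159, pending=1
Byte[7]=A9: continuation. acc=(acc<<6)|0x29=0x5669, pending=0

Answer: 0 0x5669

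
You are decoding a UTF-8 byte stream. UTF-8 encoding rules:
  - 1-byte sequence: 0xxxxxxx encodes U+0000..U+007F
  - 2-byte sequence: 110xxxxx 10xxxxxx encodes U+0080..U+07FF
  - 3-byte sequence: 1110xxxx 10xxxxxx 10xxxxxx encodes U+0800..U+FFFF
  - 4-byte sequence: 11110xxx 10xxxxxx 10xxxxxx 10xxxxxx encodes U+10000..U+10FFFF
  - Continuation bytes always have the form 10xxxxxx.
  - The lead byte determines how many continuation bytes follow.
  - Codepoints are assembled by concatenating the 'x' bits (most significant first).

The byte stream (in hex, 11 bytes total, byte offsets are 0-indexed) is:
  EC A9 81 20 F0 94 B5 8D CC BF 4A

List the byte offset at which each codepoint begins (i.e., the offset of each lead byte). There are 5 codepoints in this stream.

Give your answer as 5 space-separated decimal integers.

Answer: 0 3 4 8 10

Derivation:
Byte[0]=EC: 3-byte lead, need 2 cont bytes. acc=0xC
Byte[1]=A9: continuation. acc=(acc<<6)|0x29=0x329
Byte[2]=81: continuation. acc=(acc<<6)|0x01=0xCA41
Completed: cp=U+CA41 (starts at byte 0)
Byte[3]=20: 1-byte ASCII. cp=U+0020
Byte[4]=F0: 4-byte lead, need 3 cont bytes. acc=0x0
Byte[5]=94: continuation. acc=(acc<<6)|0x14=0x14
Byte[6]=B5: continuation. acc=(acc<<6)|0x35=0x535
Byte[7]=8D: continuation. acc=(acc<<6)|0x0D=0x14D4D
Completed: cp=U+14D4D (starts at byte 4)
Byte[8]=CC: 2-byte lead, need 1 cont bytes. acc=0xC
Byte[9]=BF: continuation. acc=(acc<<6)|0x3F=0x33F
Completed: cp=U+033F (starts at byte 8)
Byte[10]=4A: 1-byte ASCII. cp=U+004A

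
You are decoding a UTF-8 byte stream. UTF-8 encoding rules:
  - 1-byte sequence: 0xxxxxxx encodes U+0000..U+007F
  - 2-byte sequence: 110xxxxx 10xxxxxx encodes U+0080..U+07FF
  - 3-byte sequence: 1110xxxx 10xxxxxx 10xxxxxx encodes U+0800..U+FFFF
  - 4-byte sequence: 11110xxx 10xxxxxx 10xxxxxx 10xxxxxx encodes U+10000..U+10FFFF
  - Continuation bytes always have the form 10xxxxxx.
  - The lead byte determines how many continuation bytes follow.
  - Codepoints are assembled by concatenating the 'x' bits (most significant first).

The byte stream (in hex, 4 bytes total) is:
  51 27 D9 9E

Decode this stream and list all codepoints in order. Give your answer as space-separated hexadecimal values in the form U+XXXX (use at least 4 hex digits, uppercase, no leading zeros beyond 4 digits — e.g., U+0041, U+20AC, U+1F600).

Byte[0]=51: 1-byte ASCII. cp=U+0051
Byte[1]=27: 1-byte ASCII. cp=U+0027
Byte[2]=D9: 2-byte lead, need 1 cont bytes. acc=0x19
Byte[3]=9E: continuation. acc=(acc<<6)|0x1E=0x65E
Completed: cp=U+065E (starts at byte 2)

Answer: U+0051 U+0027 U+065E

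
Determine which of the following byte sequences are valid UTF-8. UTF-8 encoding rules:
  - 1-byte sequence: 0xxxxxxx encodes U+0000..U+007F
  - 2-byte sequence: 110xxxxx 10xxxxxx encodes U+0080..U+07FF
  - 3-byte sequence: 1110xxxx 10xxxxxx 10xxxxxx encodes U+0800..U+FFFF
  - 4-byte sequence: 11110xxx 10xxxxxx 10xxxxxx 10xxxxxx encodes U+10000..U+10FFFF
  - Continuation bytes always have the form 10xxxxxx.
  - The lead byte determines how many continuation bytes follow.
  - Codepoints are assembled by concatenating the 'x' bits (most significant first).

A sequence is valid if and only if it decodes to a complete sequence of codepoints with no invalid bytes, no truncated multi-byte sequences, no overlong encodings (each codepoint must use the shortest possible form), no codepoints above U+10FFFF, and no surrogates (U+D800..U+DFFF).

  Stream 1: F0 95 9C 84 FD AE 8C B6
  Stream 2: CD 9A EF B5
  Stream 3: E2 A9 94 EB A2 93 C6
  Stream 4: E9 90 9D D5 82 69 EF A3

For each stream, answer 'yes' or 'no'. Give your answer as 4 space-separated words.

Stream 1: error at byte offset 4. INVALID
Stream 2: error at byte offset 4. INVALID
Stream 3: error at byte offset 7. INVALID
Stream 4: error at byte offset 8. INVALID

Answer: no no no no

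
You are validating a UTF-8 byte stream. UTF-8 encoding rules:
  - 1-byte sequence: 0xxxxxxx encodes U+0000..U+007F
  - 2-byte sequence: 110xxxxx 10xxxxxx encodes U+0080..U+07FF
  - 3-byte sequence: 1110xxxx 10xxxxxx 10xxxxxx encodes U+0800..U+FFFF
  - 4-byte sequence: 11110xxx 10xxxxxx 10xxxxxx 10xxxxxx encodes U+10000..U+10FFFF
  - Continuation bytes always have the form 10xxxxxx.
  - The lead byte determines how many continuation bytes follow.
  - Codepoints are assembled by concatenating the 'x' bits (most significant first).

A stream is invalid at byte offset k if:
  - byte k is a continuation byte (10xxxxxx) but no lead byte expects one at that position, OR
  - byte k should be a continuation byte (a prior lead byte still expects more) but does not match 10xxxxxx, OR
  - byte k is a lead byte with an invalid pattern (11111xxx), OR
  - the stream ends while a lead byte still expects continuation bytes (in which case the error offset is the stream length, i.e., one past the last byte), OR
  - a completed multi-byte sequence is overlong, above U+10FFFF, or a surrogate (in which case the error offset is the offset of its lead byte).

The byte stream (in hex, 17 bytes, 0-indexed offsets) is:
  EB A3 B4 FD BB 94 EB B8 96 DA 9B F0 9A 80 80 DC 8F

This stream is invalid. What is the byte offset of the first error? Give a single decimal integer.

Byte[0]=EB: 3-byte lead, need 2 cont bytes. acc=0xB
Byte[1]=A3: continuation. acc=(acc<<6)|0x23=0x2E3
Byte[2]=B4: continuation. acc=(acc<<6)|0x34=0xB8F4
Completed: cp=U+B8F4 (starts at byte 0)
Byte[3]=FD: INVALID lead byte (not 0xxx/110x/1110/11110)

Answer: 3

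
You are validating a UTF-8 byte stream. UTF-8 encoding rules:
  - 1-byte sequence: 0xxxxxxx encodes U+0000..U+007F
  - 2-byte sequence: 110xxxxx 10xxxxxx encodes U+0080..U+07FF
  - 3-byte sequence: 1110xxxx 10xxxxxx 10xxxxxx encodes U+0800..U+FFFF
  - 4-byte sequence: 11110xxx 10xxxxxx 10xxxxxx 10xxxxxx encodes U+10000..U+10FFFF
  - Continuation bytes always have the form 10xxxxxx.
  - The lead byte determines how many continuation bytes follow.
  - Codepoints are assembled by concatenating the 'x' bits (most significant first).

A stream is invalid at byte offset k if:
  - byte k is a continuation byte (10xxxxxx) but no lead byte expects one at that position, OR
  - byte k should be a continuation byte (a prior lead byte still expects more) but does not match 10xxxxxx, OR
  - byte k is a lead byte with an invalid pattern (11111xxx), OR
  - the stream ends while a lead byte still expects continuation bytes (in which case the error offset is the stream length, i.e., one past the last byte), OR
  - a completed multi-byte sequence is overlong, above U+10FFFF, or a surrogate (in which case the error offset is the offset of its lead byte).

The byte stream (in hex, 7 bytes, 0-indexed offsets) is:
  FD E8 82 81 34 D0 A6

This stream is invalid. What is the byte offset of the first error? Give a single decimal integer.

Answer: 0

Derivation:
Byte[0]=FD: INVALID lead byte (not 0xxx/110x/1110/11110)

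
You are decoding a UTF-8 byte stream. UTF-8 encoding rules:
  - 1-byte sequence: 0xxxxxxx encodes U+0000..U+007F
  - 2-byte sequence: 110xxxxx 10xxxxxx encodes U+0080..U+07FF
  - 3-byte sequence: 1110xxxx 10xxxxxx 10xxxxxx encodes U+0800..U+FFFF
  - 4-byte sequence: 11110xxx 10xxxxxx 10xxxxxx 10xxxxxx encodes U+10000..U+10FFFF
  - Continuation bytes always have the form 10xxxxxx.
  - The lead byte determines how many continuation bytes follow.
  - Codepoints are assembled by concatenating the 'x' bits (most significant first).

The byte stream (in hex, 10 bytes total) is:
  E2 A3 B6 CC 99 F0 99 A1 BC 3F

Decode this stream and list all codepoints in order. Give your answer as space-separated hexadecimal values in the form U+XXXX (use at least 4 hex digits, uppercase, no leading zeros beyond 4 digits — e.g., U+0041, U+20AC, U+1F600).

Answer: U+28F6 U+0319 U+1987C U+003F

Derivation:
Byte[0]=E2: 3-byte lead, need 2 cont bytes. acc=0x2
Byte[1]=A3: continuation. acc=(acc<<6)|0x23=0xA3
Byte[2]=B6: continuation. acc=(acc<<6)|0x36=0x28F6
Completed: cp=U+28F6 (starts at byte 0)
Byte[3]=CC: 2-byte lead, need 1 cont bytes. acc=0xC
Byte[4]=99: continuation. acc=(acc<<6)|0x19=0x319
Completed: cp=U+0319 (starts at byte 3)
Byte[5]=F0: 4-byte lead, need 3 cont bytes. acc=0x0
Byte[6]=99: continuation. acc=(acc<<6)|0x19=0x19
Byte[7]=A1: continuation. acc=(acc<<6)|0x21=0x661
Byte[8]=BC: continuation. acc=(acc<<6)|0x3C=0x1987C
Completed: cp=U+1987C (starts at byte 5)
Byte[9]=3F: 1-byte ASCII. cp=U+003F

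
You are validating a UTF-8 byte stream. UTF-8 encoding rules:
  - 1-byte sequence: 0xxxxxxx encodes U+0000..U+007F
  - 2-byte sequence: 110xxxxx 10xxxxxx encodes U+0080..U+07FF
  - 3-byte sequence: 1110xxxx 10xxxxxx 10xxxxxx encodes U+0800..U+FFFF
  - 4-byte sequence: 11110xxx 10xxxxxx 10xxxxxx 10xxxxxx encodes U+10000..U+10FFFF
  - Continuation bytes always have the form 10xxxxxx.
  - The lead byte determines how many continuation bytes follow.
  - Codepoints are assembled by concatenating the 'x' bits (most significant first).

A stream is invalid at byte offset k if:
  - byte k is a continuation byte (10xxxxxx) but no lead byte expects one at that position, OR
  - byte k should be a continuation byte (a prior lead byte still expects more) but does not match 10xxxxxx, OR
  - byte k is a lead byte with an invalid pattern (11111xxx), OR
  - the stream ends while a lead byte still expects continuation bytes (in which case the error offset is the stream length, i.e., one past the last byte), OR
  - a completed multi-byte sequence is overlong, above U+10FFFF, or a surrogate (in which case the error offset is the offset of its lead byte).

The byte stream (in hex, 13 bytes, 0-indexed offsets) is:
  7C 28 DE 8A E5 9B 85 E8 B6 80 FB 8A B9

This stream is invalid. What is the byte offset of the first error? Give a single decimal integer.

Byte[0]=7C: 1-byte ASCII. cp=U+007C
Byte[1]=28: 1-byte ASCII. cp=U+0028
Byte[2]=DE: 2-byte lead, need 1 cont bytes. acc=0x1E
Byte[3]=8A: continuation. acc=(acc<<6)|0x0A=0x78A
Completed: cp=U+078A (starts at byte 2)
Byte[4]=E5: 3-byte lead, need 2 cont bytes. acc=0x5
Byte[5]=9B: continuation. acc=(acc<<6)|0x1B=0x15B
Byte[6]=85: continuation. acc=(acc<<6)|0x05=0x56C5
Completed: cp=U+56C5 (starts at byte 4)
Byte[7]=E8: 3-byte lead, need 2 cont bytes. acc=0x8
Byte[8]=B6: continuation. acc=(acc<<6)|0x36=0x236
Byte[9]=80: continuation. acc=(acc<<6)|0x00=0x8D80
Completed: cp=U+8D80 (starts at byte 7)
Byte[10]=FB: INVALID lead byte (not 0xxx/110x/1110/11110)

Answer: 10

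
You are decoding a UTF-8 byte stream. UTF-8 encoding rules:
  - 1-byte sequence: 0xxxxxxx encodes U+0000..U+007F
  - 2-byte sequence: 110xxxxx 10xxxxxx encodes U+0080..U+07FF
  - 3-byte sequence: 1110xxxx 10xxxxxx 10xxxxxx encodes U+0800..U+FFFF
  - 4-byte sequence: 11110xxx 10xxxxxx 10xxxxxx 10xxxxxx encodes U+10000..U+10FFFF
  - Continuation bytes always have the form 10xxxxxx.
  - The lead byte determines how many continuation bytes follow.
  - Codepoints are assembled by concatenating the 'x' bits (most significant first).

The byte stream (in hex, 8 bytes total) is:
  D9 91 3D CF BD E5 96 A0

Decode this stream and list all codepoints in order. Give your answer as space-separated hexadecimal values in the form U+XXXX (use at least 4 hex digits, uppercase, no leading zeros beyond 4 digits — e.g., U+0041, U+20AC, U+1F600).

Answer: U+0651 U+003D U+03FD U+55A0

Derivation:
Byte[0]=D9: 2-byte lead, need 1 cont bytes. acc=0x19
Byte[1]=91: continuation. acc=(acc<<6)|0x11=0x651
Completed: cp=U+0651 (starts at byte 0)
Byte[2]=3D: 1-byte ASCII. cp=U+003D
Byte[3]=CF: 2-byte lead, need 1 cont bytes. acc=0xF
Byte[4]=BD: continuation. acc=(acc<<6)|0x3D=0x3FD
Completed: cp=U+03FD (starts at byte 3)
Byte[5]=E5: 3-byte lead, need 2 cont bytes. acc=0x5
Byte[6]=96: continuation. acc=(acc<<6)|0x16=0x156
Byte[7]=A0: continuation. acc=(acc<<6)|0x20=0x55A0
Completed: cp=U+55A0 (starts at byte 5)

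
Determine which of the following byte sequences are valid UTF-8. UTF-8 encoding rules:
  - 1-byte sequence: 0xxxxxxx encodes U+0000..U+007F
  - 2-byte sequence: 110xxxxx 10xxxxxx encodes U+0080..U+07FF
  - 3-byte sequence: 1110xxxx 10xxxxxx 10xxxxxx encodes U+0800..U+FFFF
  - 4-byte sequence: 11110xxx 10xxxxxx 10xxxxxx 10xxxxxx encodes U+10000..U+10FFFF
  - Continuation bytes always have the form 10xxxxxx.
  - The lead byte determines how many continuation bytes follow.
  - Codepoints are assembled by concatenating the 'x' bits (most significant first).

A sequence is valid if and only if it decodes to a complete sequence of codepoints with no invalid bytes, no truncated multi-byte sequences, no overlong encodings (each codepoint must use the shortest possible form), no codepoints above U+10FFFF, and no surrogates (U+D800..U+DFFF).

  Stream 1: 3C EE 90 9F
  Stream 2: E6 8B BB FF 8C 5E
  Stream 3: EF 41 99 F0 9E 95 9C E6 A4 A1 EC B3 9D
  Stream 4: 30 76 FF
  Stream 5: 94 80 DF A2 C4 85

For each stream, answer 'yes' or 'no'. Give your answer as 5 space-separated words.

Answer: yes no no no no

Derivation:
Stream 1: decodes cleanly. VALID
Stream 2: error at byte offset 3. INVALID
Stream 3: error at byte offset 1. INVALID
Stream 4: error at byte offset 2. INVALID
Stream 5: error at byte offset 0. INVALID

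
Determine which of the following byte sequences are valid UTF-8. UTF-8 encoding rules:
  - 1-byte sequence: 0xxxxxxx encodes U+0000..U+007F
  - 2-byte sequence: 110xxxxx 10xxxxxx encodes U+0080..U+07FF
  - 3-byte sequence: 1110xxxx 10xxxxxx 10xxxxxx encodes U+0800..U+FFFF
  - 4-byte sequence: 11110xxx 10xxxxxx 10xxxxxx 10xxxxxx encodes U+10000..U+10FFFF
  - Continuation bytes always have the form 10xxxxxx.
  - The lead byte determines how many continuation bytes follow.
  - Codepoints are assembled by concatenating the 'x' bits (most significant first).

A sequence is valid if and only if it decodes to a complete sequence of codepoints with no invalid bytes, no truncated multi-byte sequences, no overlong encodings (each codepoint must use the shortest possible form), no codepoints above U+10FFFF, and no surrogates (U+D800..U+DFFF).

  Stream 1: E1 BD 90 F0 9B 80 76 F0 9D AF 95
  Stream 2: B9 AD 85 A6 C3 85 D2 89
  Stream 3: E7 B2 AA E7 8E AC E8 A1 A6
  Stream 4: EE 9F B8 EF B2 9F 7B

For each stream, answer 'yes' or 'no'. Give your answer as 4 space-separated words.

Answer: no no yes yes

Derivation:
Stream 1: error at byte offset 6. INVALID
Stream 2: error at byte offset 0. INVALID
Stream 3: decodes cleanly. VALID
Stream 4: decodes cleanly. VALID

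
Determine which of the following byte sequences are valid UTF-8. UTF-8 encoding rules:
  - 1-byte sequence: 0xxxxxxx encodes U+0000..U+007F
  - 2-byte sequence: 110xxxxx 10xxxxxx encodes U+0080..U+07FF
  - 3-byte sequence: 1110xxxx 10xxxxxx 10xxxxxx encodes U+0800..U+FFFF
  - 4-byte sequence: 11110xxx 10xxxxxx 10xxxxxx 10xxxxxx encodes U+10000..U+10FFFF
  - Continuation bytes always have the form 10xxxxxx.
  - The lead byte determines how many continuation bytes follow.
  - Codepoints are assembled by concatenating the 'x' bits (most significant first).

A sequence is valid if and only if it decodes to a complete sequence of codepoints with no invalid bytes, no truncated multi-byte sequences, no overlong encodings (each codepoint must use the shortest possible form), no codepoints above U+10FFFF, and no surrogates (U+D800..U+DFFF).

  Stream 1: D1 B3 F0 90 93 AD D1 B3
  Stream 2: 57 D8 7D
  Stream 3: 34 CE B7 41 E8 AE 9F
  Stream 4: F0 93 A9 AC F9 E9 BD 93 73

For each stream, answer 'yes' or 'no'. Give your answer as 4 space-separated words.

Stream 1: decodes cleanly. VALID
Stream 2: error at byte offset 2. INVALID
Stream 3: decodes cleanly. VALID
Stream 4: error at byte offset 4. INVALID

Answer: yes no yes no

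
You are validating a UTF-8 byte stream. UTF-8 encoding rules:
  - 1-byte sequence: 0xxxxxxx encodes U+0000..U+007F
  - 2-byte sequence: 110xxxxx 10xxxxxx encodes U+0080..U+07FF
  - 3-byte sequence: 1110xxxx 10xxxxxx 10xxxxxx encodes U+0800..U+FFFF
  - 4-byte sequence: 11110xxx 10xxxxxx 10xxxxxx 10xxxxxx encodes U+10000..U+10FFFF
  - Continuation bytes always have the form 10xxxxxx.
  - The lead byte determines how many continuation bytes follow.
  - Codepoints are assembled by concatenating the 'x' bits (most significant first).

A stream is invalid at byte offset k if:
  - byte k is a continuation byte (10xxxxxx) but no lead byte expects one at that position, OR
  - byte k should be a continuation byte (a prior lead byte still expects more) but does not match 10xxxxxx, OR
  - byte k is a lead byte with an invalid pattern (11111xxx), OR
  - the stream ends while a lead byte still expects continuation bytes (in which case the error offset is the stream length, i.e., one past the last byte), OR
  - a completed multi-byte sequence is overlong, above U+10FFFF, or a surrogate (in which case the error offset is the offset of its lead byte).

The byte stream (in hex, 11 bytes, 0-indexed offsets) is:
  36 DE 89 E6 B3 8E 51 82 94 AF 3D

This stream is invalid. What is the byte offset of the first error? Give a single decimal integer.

Byte[0]=36: 1-byte ASCII. cp=U+0036
Byte[1]=DE: 2-byte lead, need 1 cont bytes. acc=0x1E
Byte[2]=89: continuation. acc=(acc<<6)|0x09=0x789
Completed: cp=U+0789 (starts at byte 1)
Byte[3]=E6: 3-byte lead, need 2 cont bytes. acc=0x6
Byte[4]=B3: continuation. acc=(acc<<6)|0x33=0x1B3
Byte[5]=8E: continuation. acc=(acc<<6)|0x0E=0x6CCE
Completed: cp=U+6CCE (starts at byte 3)
Byte[6]=51: 1-byte ASCII. cp=U+0051
Byte[7]=82: INVALID lead byte (not 0xxx/110x/1110/11110)

Answer: 7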